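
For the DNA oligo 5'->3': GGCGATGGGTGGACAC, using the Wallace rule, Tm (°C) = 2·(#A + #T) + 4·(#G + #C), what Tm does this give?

Base counts: T=2, A=3, C=3, G=8
A+T = 5, G+C = 11
Tm = 2(5) + 4(11) = 10 + 44 = 54°C

54°C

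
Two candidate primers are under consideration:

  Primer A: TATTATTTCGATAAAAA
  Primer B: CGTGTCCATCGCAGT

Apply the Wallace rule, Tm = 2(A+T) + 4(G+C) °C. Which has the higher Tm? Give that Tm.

Primer A: A+T=15, G+C=2 → Tm = 2(15)+4(2) = 38°C
Primer B: A+T=6, G+C=9 → Tm = 2(6)+4(9) = 48°C
38°C vs 48°C → primer B is higher.

Primer B, 48°C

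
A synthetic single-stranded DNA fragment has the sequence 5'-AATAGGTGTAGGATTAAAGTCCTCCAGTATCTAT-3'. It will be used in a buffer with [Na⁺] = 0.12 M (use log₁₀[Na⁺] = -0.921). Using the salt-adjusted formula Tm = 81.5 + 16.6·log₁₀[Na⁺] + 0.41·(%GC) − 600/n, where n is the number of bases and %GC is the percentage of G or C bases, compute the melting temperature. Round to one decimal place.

Length n = 34. Scanning the sequence gives C=5, A=11, G=7, T=11.
G+C = 12, so %GC = 12/34 × 100 = 35.294%
Salt term: 16.6 × (-0.921) = -15.289
GC term: 0.41 × 35.294 = 14.471; length term: −600/34 = −17.647
Tm = 81.5 + (-15.289) + 14.471 − 17.647 = 63.035 → 63.0°C

63.0°C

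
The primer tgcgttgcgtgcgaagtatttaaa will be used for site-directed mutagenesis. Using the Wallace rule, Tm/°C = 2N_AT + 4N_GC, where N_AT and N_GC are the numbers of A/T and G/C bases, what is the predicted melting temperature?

Counting bases: G=7, A=6, T=8, C=3
A+T = 14, G+C = 10
Tm = 4·10 + 2·14 = 40 + 28 = 68°C

68°C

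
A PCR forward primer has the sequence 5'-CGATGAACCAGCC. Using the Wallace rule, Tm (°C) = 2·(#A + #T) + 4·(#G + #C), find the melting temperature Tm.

G=3, C=5, A=4, T=1
AT pairs contribute 5, GC pairs contribute 8.
Tm = 4·8 + 2·5 = 32 + 10 = 42°C

42°C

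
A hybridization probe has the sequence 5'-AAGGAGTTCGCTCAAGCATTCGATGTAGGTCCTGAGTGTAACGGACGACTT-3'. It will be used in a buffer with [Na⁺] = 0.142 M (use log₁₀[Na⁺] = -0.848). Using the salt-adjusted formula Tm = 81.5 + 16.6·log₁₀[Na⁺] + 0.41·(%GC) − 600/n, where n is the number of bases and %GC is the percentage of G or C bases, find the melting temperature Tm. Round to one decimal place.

75.8°C

Length n = 51. Scanning the sequence gives A=13, C=10, T=13, G=15.
G+C = 25, so %GC = 25/51 × 100 = 49.02%
Salt term: 16.6 × (-0.848) = -14.077
GC term: 0.41 × 49.02 = 20.098; length term: −600/51 = −11.765
Tm = 81.5 + (-14.077) + 20.098 − 11.765 = 75.756 → 75.8°C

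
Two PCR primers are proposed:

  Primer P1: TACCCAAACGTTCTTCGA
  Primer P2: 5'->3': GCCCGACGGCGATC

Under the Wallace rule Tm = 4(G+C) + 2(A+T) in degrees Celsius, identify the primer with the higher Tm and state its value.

Primer P1: A+T=10, G+C=8 → Tm = 2(10)+4(8) = 52°C
Primer P2: A+T=3, G+C=11 → Tm = 2(3)+4(11) = 50°C
52°C vs 50°C → primer P1 is higher.

Primer P1, 52°C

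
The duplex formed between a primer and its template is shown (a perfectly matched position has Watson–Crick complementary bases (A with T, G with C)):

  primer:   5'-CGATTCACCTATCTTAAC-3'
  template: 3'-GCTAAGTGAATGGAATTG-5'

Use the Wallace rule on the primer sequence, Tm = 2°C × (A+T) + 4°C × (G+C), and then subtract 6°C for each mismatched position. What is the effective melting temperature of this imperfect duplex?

38°C

Primer base counts: A=5, T=6, G=1, C=6 → A+T=11, G+C=7
Perfect-match Tm = 2(11) + 4(7) = 22 + 28 = 50°C
Mismatches (positions where the bases are not complementary): 2 (at positions 9, 12)
Effective Tm = 50 − 2×6 = 50 − 12 = 38°C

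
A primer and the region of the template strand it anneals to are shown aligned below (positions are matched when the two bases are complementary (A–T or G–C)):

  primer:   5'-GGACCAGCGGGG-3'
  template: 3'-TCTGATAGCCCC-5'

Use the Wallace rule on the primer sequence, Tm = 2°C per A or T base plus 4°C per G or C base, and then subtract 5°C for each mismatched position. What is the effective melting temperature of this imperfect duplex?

29°C

Primer base counts: A=2, T=0, G=7, C=3 → A+T=2, G+C=10
Perfect-match Tm = 2(2) + 4(10) = 4 + 40 = 44°C
Mismatches (positions where the bases are not complementary): 3 (at positions 1, 5, 7)
Effective Tm = 44 − 3×5 = 44 − 15 = 29°C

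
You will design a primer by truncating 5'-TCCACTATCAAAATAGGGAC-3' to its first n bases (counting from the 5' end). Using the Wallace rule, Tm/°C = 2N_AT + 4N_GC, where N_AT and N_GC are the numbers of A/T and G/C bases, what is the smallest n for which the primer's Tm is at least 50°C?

n = 18

First 17 bases: TCCACTATCAAAATAGG → Tm = 46°C (< 50°C)
First 18 bases: TCCACTATCAAAATAGGG → Tm = 50°C (≥ 50°C)
Each additional base adds 2°C (A/T) or 4°C (G/C), so Tm is non-decreasing in n; n = 18 is the first length to reach 50°C.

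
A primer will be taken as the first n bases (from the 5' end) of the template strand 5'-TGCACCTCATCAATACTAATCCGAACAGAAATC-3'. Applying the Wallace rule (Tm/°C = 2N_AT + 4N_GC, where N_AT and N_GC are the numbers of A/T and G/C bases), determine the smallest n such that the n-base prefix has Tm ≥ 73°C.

First 25 bases: TGCACCTCATCAATACTAATCCGAA → Tm = 70°C (< 73°C)
First 26 bases: TGCACCTCATCAATACTAATCCGAAC → Tm = 74°C (≥ 73°C)
Each additional base adds 2°C (A/T) or 4°C (G/C), so Tm is non-decreasing in n; n = 26 is the first length to reach 73°C.

n = 26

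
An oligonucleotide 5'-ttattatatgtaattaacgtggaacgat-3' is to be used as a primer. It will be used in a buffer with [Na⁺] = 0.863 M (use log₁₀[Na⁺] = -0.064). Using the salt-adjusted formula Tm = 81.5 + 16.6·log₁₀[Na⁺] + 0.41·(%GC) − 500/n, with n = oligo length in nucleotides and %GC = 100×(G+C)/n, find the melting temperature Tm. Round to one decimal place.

Length n = 28. Counting bases: T=11, A=10, C=2, G=5
G+C = 7, so %GC = 7/28 × 100 = 25%
Salt term: 16.6 × (-0.064) = -1.062
GC term: 0.41 × 25 = 10.25; length term: −500/28 = −17.857
Tm = 81.5 + (-1.062) + 10.25 − 17.857 = 72.831 → 72.8°C

72.8°C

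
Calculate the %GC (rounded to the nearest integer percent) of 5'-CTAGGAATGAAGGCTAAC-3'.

T=3, A=7, G=5, C=3
G+C = 5 + 3 = 8 out of 18 bases
%GC = 8/18 × 100 = 44.44% ≈ 44%

44%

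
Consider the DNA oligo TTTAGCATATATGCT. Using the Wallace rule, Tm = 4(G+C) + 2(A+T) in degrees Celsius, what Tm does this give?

38°C

Scanning the sequence gives G=2, A=4, T=7, C=2.
So N_AT = 11 and N_GC = 4.
Tm = 2×11 + 4×4 = 38°C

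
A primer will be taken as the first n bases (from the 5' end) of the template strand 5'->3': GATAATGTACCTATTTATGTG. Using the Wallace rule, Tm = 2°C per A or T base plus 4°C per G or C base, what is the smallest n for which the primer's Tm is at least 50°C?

n = 20

First 19 bases: GATAATGTACCTATTTATG → Tm = 48°C (< 50°C)
First 20 bases: GATAATGTACCTATTTATGT → Tm = 50°C (≥ 50°C)
Since every base adds ≥2°C, Tm only increases with n, so the threshold is first crossed at n = 20.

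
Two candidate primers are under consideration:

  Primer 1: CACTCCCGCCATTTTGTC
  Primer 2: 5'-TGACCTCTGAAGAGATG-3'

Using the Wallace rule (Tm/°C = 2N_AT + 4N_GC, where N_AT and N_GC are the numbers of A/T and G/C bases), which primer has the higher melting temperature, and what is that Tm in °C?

Primer 1, 56°C

Primer 1: A+T=8, G+C=10 → Tm = 2(8)+4(10) = 56°C
Primer 2: A+T=9, G+C=8 → Tm = 2(9)+4(8) = 50°C
56°C vs 50°C → primer 1 is higher.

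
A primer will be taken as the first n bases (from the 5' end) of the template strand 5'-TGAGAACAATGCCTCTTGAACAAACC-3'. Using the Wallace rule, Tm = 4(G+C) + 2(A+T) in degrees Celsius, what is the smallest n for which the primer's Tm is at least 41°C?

n = 15

First 14 bases: TGAGAACAATGCCT → Tm = 40°C (< 41°C)
First 15 bases: TGAGAACAATGCCTC → Tm = 44°C (≥ 41°C)
Since every base adds ≥2°C, Tm only increases with n, so the threshold is first crossed at n = 15.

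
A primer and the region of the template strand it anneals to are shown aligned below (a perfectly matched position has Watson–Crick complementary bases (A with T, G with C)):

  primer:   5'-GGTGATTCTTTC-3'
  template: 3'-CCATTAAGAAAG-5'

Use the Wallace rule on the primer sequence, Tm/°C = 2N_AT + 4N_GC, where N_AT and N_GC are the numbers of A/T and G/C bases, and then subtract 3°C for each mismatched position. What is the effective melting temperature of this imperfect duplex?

31°C

Primer base counts: A=1, T=6, G=3, C=2 → A+T=7, G+C=5
Perfect-match Tm = 2(7) + 4(5) = 14 + 20 = 34°C
Mismatches (positions where the bases are not complementary): 1 (at position 4)
Effective Tm = 34 − 1×3 = 34 − 3 = 31°C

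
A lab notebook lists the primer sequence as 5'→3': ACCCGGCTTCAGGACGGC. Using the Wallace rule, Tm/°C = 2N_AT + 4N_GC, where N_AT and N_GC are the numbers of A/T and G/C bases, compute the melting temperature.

62°C

Scanning the sequence gives C=7, T=2, G=6, A=3.
So N_AT = 5 and N_GC = 13.
Tm = 4·13 + 2·5 = 52 + 10 = 62°C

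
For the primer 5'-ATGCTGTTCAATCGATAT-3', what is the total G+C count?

6

Counting bases: A=5, T=7, C=3, G=3
Total G or C: 3 + 3 = 6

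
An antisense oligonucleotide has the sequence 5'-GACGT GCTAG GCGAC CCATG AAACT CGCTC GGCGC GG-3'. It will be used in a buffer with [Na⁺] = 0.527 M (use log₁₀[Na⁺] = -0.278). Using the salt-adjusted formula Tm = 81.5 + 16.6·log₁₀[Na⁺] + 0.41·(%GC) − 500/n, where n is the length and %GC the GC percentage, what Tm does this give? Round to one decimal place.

Length n = 37. Scanning the sequence gives G=13, C=12, A=7, T=5.
G+C = 25, so %GC = 25/37 × 100 = 67.568%
Salt term: 16.6 × (-0.278) = -4.615
GC term: 0.41 × 67.568 = 27.703; length term: −500/37 = −13.514
Tm = 81.5 + (-4.615) + 27.703 − 13.514 = 91.074 → 91.1°C

91.1°C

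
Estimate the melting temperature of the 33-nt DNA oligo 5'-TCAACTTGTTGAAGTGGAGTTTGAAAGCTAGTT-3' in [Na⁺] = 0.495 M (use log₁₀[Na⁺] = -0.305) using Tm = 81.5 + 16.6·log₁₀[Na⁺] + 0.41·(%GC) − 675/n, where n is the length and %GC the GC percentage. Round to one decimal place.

70.9°C

Length n = 33. Scanning the sequence gives C=3, G=9, A=9, T=12.
G+C = 12, so %GC = 12/33 × 100 = 36.364%
Salt term: 16.6 × (-0.305) = -5.063
GC term: 0.41 × 36.364 = 14.909; length term: −675/33 = −20.455
Tm = 81.5 + (-5.063) + 14.909 − 20.455 = 70.891 → 70.9°C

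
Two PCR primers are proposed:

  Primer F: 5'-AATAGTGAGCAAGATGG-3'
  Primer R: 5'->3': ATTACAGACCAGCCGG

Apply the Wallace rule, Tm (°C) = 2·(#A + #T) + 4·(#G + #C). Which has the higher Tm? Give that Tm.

Primer R, 50°C

Primer F: A+T=10, G+C=7 → Tm = 2(10)+4(7) = 48°C
Primer R: A+T=7, G+C=9 → Tm = 2(7)+4(9) = 50°C
48°C vs 50°C → primer R is higher.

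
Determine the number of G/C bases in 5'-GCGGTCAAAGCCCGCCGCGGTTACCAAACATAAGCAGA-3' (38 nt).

Scanning the sequence gives A=12, G=10, T=4, C=12.
Total G or C: 10 + 12 = 22

22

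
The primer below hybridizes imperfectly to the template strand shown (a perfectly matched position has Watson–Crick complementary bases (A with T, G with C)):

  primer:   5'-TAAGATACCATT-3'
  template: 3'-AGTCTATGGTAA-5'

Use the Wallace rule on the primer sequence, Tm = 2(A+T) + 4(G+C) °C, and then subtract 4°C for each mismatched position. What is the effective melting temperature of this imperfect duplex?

26°C

Primer base counts: A=5, T=4, G=1, C=2 → A+T=9, G+C=3
Perfect-match Tm = 2(9) + 4(3) = 18 + 12 = 30°C
Mismatches (positions where the bases are not complementary): 1 (at position 2)
Effective Tm = 30 − 1×4 = 30 − 4 = 26°C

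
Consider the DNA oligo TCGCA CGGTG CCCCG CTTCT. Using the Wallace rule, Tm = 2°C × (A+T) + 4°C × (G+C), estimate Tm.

68°C

Scanning the sequence gives A=1, G=5, T=5, C=9.
A+T = 6, G+C = 14
Tm = 2×6 + 4×14 = 68°C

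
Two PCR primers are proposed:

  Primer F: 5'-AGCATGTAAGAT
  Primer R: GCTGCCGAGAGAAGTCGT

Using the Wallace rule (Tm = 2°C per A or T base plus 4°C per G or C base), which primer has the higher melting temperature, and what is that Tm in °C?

Primer R, 58°C

Primer F: A+T=8, G+C=4 → Tm = 2(8)+4(4) = 32°C
Primer R: A+T=7, G+C=11 → Tm = 2(7)+4(11) = 58°C
32°C vs 58°C → primer R is higher.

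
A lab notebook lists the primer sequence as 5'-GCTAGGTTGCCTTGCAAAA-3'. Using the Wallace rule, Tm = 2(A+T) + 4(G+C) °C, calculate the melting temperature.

56°C

Counting bases: C=4, A=5, T=5, G=5
So N_AT = 10 and N_GC = 9.
Tm = 2×10 + 4×9 = 56°C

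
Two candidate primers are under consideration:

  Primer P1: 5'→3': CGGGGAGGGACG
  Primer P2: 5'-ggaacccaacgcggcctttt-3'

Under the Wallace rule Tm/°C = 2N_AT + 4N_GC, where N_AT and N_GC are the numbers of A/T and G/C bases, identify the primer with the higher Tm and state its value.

Primer P2, 64°C

Primer P1: A+T=2, G+C=10 → Tm = 2(2)+4(10) = 44°C
Primer P2: A+T=8, G+C=12 → Tm = 2(8)+4(12) = 64°C
44°C vs 64°C → primer P2 is higher.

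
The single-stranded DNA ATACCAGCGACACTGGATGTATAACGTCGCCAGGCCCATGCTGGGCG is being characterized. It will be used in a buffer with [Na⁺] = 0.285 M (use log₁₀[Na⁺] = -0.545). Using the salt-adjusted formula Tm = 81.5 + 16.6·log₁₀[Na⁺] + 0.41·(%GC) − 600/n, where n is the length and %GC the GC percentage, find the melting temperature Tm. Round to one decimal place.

Length n = 47. Scanning the sequence gives A=11, T=8, G=14, C=14.
G+C = 28, so %GC = 28/47 × 100 = 59.574%
Salt term: 16.6 × (-0.545) = -9.047
GC term: 0.41 × 59.574 = 24.425; length term: −600/47 = −12.766
Tm = 81.5 + (-9.047) + 24.425 − 12.766 = 84.112 → 84.1°C

84.1°C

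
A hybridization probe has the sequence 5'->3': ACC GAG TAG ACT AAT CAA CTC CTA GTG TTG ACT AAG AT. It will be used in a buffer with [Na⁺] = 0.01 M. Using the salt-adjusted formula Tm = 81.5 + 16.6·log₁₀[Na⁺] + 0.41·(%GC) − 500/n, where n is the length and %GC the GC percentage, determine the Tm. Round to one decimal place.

Length n = 38. Base counts: T=10, A=13, G=7, C=8
G+C = 15, so %GC = 15/38 × 100 = 39.474%
Salt term: 16.6 × (-2) = -33.2
GC term: 0.41 × 39.474 = 16.184; length term: −500/38 = −13.158
Tm = 81.5 + (-33.2) + 16.184 − 13.158 = 51.326 → 51.3°C

51.3°C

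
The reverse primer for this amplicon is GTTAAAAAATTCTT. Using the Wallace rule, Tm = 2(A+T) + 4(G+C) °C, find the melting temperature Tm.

32°C

Scanning the sequence gives T=6, C=1, A=6, G=1.
A+T = 12, G+C = 2
Tm = 2(12) + 4(2) = 24 + 8 = 32°C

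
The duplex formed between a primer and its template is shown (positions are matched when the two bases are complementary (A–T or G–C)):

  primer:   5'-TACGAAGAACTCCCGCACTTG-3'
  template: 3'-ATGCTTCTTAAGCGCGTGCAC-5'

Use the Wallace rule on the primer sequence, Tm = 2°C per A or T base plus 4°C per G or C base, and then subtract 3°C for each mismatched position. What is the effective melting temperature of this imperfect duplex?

55°C

Primer base counts: A=6, T=4, G=4, C=7 → A+T=10, G+C=11
Perfect-match Tm = 2(10) + 4(11) = 20 + 44 = 64°C
Mismatches (positions where the bases are not complementary): 3 (at positions 10, 13, 19)
Effective Tm = 64 − 3×3 = 64 − 9 = 55°C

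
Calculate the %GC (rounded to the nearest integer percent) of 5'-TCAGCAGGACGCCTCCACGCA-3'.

67%

Counting bases: T=2, A=5, C=9, G=5
G+C = 5 + 9 = 14 out of 21 bases
%GC = 14/21 × 100 = 66.67% ≈ 67%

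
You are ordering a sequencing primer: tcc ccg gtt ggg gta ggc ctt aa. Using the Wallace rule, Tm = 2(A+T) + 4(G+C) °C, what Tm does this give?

Scanning the sequence gives A=3, T=6, G=8, C=6.
A+T = 9, G+C = 14
Tm = 2(9) + 4(14) = 18 + 56 = 74°C

74°C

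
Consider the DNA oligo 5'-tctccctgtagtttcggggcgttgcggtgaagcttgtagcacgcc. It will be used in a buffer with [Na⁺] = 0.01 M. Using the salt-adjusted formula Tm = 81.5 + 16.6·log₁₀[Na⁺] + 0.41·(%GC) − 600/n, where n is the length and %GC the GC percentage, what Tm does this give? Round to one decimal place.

Length n = 45. T=13, G=15, C=12, A=5
G+C = 27, so %GC = 27/45 × 100 = 60%
Salt term: 16.6 × (-2) = -33.2
GC term: 0.41 × 60 = 24.6; length term: −600/45 = −13.333
Tm = 81.5 + (-33.2) + 24.6 − 13.333 = 59.567 → 59.6°C

59.6°C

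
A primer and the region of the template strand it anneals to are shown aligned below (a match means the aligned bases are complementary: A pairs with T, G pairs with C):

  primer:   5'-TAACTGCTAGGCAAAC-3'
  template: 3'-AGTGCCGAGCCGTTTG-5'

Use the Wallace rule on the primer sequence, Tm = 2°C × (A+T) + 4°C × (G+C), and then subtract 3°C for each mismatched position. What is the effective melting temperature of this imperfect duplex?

37°C

Primer base counts: A=6, T=3, G=3, C=4 → A+T=9, G+C=7
Perfect-match Tm = 2(9) + 4(7) = 18 + 28 = 46°C
Mismatches (positions where the bases are not complementary): 3 (at positions 2, 5, 9)
Effective Tm = 46 − 3×3 = 46 − 9 = 37°C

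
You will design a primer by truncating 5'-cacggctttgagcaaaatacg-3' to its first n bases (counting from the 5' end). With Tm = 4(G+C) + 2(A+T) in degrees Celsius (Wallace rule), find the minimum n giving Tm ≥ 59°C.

n = 21

First 20 bases: CACGGCTTTGAGCAAAATAC → Tm = 58°C (< 59°C)
First 21 bases: CACGGCTTTGAGCAAAATACG → Tm = 62°C (≥ 59°C)
Since every base adds ≥2°C, Tm only increases with n, so the threshold is first crossed at n = 21.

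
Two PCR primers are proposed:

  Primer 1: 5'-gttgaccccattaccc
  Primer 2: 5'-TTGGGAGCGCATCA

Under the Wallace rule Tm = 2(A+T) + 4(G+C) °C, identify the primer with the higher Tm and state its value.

Primer 1, 50°C

Primer 1: A+T=7, G+C=9 → Tm = 2(7)+4(9) = 50°C
Primer 2: A+T=6, G+C=8 → Tm = 2(6)+4(8) = 44°C
50°C vs 44°C → primer 1 is higher.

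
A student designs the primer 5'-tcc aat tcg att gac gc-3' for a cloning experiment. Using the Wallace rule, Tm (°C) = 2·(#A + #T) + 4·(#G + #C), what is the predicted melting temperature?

Counting bases: A=4, C=5, G=3, T=5
AT pairs contribute 9, GC pairs contribute 8.
Tm = 2(9) + 4(8) = 18 + 32 = 50°C

50°C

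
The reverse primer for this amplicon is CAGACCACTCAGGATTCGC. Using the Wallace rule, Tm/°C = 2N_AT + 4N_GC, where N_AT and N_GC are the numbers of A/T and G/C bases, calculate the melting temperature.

60°C

Counting bases: A=5, G=4, T=3, C=7
A+T = 8, G+C = 11
Tm = 2×8 + 4×11 = 60°C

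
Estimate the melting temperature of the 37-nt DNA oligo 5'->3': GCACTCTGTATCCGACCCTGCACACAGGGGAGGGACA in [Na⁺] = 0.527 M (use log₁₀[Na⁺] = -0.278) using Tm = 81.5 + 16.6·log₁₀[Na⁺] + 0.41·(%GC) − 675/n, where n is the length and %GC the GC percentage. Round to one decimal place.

84.1°C

Length n = 37. Base counts: T=5, C=12, G=11, A=9
G+C = 23, so %GC = 23/37 × 100 = 62.162%
Salt term: 16.6 × (-0.278) = -4.615
GC term: 0.41 × 62.162 = 25.486; length term: −675/37 = −18.243
Tm = 81.5 + (-4.615) + 25.486 − 18.243 = 84.128 → 84.1°C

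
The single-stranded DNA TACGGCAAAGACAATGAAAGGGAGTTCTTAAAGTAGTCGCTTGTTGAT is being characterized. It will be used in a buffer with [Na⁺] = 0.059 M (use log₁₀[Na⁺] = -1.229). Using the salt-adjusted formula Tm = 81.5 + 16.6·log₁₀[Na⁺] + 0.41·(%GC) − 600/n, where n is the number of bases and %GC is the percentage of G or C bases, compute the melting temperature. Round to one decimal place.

64.8°C

Length n = 48. Base counts: T=13, C=6, A=16, G=13
G+C = 19, so %GC = 19/48 × 100 = 39.583%
Salt term: 16.6 × (-1.229) = -20.401
GC term: 0.41 × 39.583 = 16.229; length term: −600/48 = −12.5
Tm = 81.5 + (-20.401) + 16.229 − 12.5 = 64.828 → 64.8°C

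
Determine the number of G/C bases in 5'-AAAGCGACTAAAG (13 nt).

Base counts: G=3, A=7, T=1, C=2
G+C = 3 + 2 = 5

5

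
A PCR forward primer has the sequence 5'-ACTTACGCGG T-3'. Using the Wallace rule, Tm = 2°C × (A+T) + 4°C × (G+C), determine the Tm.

Base counts: A=2, C=3, T=3, G=3
AT pairs contribute 5, GC pairs contribute 6.
Tm = 4·6 + 2·5 = 24 + 10 = 34°C

34°C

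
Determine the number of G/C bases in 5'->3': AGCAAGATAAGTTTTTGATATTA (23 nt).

5

T=9, G=4, A=9, C=1
G+C = 4 + 1 = 5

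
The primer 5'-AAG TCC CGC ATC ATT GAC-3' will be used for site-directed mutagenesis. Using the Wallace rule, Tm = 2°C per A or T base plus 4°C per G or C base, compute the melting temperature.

Counting bases: C=6, G=3, A=5, T=4
AT pairs contribute 9, GC pairs contribute 9.
Tm = 4·9 + 2·9 = 36 + 18 = 54°C

54°C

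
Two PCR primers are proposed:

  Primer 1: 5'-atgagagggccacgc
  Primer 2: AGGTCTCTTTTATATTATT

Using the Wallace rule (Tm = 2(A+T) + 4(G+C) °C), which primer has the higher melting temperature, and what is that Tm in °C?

Primer 1, 50°C

Primer 1: A+T=5, G+C=10 → Tm = 2(5)+4(10) = 50°C
Primer 2: A+T=15, G+C=4 → Tm = 2(15)+4(4) = 46°C
50°C vs 46°C → primer 1 is higher.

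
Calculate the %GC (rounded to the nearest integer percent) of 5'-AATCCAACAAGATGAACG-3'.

39%

Scanning the sequence gives A=9, C=4, T=2, G=3.
G+C = 3 + 4 = 7 out of 18 bases
%GC = 7/18 × 100 = 38.89% ≈ 39%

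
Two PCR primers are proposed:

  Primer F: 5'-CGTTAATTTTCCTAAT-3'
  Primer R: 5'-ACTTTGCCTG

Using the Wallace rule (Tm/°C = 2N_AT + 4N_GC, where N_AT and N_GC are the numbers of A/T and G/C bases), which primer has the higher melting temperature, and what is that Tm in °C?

Primer F, 40°C

Primer F: A+T=12, G+C=4 → Tm = 2(12)+4(4) = 40°C
Primer R: A+T=5, G+C=5 → Tm = 2(5)+4(5) = 30°C
40°C vs 30°C → primer F is higher.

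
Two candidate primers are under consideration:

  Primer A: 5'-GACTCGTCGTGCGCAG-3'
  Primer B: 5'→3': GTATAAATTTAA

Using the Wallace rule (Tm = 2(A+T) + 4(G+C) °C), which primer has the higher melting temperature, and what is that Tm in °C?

Primer A: A+T=5, G+C=11 → Tm = 2(5)+4(11) = 54°C
Primer B: A+T=11, G+C=1 → Tm = 2(11)+4(1) = 26°C
54°C vs 26°C → primer A is higher.

Primer A, 54°C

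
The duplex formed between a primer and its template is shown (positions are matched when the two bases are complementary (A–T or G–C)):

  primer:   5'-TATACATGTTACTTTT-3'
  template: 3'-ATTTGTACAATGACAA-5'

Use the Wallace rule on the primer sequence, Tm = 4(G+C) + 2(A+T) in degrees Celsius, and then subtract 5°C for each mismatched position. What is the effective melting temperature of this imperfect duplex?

Primer base counts: A=4, T=9, G=1, C=2 → A+T=13, G+C=3
Perfect-match Tm = 2(13) + 4(3) = 26 + 12 = 38°C
Mismatches (positions where the bases are not complementary): 2 (at positions 3, 14)
Effective Tm = 38 − 2×5 = 38 − 10 = 28°C

28°C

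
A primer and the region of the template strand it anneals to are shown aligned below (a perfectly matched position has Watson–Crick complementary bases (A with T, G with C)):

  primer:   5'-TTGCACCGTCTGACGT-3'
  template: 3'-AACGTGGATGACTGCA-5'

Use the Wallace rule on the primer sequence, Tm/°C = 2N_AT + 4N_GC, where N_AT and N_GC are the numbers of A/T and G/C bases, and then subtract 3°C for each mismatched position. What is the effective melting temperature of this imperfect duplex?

Primer base counts: A=2, T=5, G=4, C=5 → A+T=7, G+C=9
Perfect-match Tm = 2(7) + 4(9) = 14 + 36 = 50°C
Mismatches (positions where the bases are not complementary): 2 (at positions 8, 9)
Effective Tm = 50 − 2×3 = 50 − 6 = 44°C

44°C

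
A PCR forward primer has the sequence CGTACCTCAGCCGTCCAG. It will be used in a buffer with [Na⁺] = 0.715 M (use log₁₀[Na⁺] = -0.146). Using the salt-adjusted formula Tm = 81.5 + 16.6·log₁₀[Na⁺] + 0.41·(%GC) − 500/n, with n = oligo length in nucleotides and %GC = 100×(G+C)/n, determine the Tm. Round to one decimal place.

78.6°C

Length n = 18. T=3, C=8, A=3, G=4
G+C = 12, so %GC = 12/18 × 100 = 66.667%
Salt term: 16.6 × (-0.146) = -2.424
GC term: 0.41 × 66.667 = 27.333; length term: −500/18 = −27.778
Tm = 81.5 + (-2.424) + 27.333 − 27.778 = 78.631 → 78.6°C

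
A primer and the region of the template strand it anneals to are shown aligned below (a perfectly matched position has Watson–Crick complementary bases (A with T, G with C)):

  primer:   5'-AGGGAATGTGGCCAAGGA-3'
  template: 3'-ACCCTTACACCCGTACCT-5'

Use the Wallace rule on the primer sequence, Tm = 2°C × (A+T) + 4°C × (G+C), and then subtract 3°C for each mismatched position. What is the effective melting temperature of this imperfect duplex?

47°C

Primer base counts: A=6, T=2, G=8, C=2 → A+T=8, G+C=10
Perfect-match Tm = 2(8) + 4(10) = 16 + 40 = 56°C
Mismatches (positions where the bases are not complementary): 3 (at positions 1, 12, 15)
Effective Tm = 56 − 3×3 = 56 − 9 = 47°C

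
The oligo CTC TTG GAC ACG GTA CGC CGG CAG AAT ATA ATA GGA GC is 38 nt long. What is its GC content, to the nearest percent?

53%

T=7, C=9, A=11, G=11
G+C = 11 + 9 = 20 out of 38 bases
%GC = 20/38 × 100 = 52.63% ≈ 53%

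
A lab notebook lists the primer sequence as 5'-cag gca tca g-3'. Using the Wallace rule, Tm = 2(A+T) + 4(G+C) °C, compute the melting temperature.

32°C

Scanning the sequence gives G=3, T=1, A=3, C=3.
AT pairs contribute 4, GC pairs contribute 6.
Tm = 4·6 + 2·4 = 24 + 8 = 32°C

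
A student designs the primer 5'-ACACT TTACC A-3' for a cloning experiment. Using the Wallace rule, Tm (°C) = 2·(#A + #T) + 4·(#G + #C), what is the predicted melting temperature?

30°C

Base counts: A=4, C=4, T=3, G=0
So N_AT = 7 and N_GC = 4.
Tm = 4·4 + 2·7 = 16 + 14 = 30°C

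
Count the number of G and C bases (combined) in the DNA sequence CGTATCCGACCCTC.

9

Counting bases: C=7, T=3, G=2, A=2
Total G or C: 2 + 7 = 9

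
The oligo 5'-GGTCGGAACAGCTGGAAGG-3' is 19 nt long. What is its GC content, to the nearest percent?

Base counts: C=3, G=9, A=5, T=2
G+C = 9 + 3 = 12 out of 19 bases
%GC = 12/19 × 100 = 63.16% ≈ 63%

63%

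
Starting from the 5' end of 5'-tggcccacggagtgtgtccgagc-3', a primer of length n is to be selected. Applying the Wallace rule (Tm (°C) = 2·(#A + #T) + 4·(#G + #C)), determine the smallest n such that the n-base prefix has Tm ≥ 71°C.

First 21 bases: TGGCCCACGGAGTGTGTCCGA → Tm = 70°C (< 71°C)
First 22 bases: TGGCCCACGGAGTGTGTCCGAG → Tm = 74°C (≥ 71°C)
Each additional base adds 2°C (A/T) or 4°C (G/C), so Tm is non-decreasing in n; n = 22 is the first length to reach 71°C.

n = 22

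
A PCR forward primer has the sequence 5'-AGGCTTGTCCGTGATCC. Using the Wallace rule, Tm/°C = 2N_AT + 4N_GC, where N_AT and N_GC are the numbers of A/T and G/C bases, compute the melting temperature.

Base counts: G=5, T=5, A=2, C=5
A+T = 7, G+C = 10
Tm = 4·10 + 2·7 = 40 + 14 = 54°C

54°C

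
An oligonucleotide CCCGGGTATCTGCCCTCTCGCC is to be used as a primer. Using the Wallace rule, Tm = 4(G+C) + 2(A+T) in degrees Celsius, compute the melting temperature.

76°C

Counting bases: A=1, G=5, C=11, T=5
So N_AT = 6 and N_GC = 16.
Tm = 2×6 + 4×16 = 76°C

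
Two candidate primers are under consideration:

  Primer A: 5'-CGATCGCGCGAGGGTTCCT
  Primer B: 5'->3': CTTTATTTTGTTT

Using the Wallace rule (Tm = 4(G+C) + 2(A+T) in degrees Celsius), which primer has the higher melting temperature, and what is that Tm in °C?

Primer A, 64°C

Primer A: A+T=6, G+C=13 → Tm = 2(6)+4(13) = 64°C
Primer B: A+T=11, G+C=2 → Tm = 2(11)+4(2) = 30°C
64°C vs 30°C → primer A is higher.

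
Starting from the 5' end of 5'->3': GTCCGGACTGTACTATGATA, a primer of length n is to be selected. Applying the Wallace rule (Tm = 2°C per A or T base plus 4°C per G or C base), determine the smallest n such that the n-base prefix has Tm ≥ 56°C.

n = 19

First 18 bases: GTCCGGACTGTACTATGA → Tm = 54°C (< 56°C)
First 19 bases: GTCCGGACTGTACTATGAT → Tm = 56°C (≥ 56°C)
Each additional base adds 2°C (A/T) or 4°C (G/C), so Tm is non-decreasing in n; n = 19 is the first length to reach 56°C.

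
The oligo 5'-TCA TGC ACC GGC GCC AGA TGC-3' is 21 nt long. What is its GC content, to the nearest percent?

Base counts: C=8, G=6, A=4, T=3
G+C = 6 + 8 = 14 out of 21 bases
%GC = 14/21 × 100 = 66.67% ≈ 67%

67%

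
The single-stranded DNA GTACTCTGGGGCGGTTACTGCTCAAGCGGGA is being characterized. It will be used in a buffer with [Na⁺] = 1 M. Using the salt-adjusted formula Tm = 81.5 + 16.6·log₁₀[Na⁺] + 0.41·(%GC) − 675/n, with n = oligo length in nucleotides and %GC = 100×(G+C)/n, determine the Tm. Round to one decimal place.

Length n = 31. Scanning the sequence gives C=7, A=5, T=7, G=12.
G+C = 19, so %GC = 19/31 × 100 = 61.29%
Salt term: 16.6 × (0) = 0
GC term: 0.41 × 61.29 = 25.129; length term: −675/31 = −21.774
Tm = 81.5 + (0) + 25.129 − 21.774 = 84.855 → 84.9°C

84.9°C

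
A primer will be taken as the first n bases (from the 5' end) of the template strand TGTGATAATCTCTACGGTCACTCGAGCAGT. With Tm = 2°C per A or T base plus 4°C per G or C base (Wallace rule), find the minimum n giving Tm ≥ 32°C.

First 11 bases: TGTGATAATCT → Tm = 28°C (< 32°C)
First 12 bases: TGTGATAATCTC → Tm = 32°C (≥ 32°C)
Since every base adds ≥2°C, Tm only increases with n, so the threshold is first crossed at n = 12.

n = 12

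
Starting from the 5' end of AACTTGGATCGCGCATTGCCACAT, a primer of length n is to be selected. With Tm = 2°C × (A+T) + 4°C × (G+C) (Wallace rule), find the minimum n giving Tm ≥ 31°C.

First 10 bases: AACTTGGATC → Tm = 28°C (< 31°C)
First 11 bases: AACTTGGATCG → Tm = 32°C (≥ 31°C)
Since every base adds ≥2°C, Tm only increases with n, so the threshold is first crossed at n = 11.

n = 11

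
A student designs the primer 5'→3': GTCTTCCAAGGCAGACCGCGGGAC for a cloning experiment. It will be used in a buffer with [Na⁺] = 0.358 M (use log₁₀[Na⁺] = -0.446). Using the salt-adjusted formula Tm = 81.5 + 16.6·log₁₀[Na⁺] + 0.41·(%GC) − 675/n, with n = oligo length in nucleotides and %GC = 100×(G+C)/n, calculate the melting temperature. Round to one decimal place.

Length n = 24. G=8, A=5, T=3, C=8
G+C = 16, so %GC = 16/24 × 100 = 66.667%
Salt term: 16.6 × (-0.446) = -7.404
GC term: 0.41 × 66.667 = 27.333; length term: −675/24 = −28.125
Tm = 81.5 + (-7.404) + 27.333 − 28.125 = 73.304 → 73.3°C

73.3°C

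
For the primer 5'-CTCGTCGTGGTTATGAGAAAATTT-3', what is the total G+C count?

Scanning the sequence gives C=3, A=6, G=6, T=9.
Total G or C: 6 + 3 = 9

9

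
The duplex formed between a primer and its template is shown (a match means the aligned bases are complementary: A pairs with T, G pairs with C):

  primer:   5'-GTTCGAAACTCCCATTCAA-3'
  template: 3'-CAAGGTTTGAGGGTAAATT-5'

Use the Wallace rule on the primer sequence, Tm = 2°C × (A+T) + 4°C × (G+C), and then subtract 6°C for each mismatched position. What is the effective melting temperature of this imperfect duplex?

42°C

Primer base counts: A=6, T=5, G=2, C=6 → A+T=11, G+C=8
Perfect-match Tm = 2(11) + 4(8) = 22 + 32 = 54°C
Mismatches (positions where the bases are not complementary): 2 (at positions 5, 17)
Effective Tm = 54 − 2×6 = 54 − 12 = 42°C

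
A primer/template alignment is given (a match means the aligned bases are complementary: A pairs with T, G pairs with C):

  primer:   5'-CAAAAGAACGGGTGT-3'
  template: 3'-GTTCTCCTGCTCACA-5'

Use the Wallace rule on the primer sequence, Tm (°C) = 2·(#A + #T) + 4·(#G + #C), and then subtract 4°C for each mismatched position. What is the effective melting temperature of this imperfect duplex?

Primer base counts: A=6, T=2, G=5, C=2 → A+T=8, G+C=7
Perfect-match Tm = 2(8) + 4(7) = 16 + 28 = 44°C
Mismatches (positions where the bases are not complementary): 3 (at positions 4, 7, 11)
Effective Tm = 44 − 3×4 = 44 − 12 = 32°C

32°C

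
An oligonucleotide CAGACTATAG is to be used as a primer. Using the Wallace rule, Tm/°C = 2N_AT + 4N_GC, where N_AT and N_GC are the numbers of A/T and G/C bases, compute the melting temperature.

Scanning the sequence gives A=4, T=2, C=2, G=2.
So N_AT = 6 and N_GC = 4.
Tm = 4·4 + 2·6 = 16 + 12 = 28°C

28°C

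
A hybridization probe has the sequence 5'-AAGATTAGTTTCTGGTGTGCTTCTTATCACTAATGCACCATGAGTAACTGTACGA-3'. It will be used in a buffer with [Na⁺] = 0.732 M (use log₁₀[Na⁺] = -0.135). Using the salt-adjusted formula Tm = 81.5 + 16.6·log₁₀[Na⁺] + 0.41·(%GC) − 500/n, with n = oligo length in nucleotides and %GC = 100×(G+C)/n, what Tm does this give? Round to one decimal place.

Length n = 55. Scanning the sequence gives A=15, G=11, C=10, T=19.
G+C = 21, so %GC = 21/55 × 100 = 38.182%
Salt term: 16.6 × (-0.135) = -2.241
GC term: 0.41 × 38.182 = 15.655; length term: −500/55 = −9.091
Tm = 81.5 + (-2.241) + 15.655 − 9.091 = 85.823 → 85.8°C

85.8°C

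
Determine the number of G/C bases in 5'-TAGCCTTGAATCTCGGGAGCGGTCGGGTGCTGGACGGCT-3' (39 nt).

25

Counting bases: A=5, T=9, G=16, C=9
Total G or C: 16 + 9 = 25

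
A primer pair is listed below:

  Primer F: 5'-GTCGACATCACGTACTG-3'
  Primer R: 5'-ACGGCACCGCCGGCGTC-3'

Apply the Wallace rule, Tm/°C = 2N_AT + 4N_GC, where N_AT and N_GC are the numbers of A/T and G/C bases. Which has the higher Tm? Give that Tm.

Primer F: A+T=8, G+C=9 → Tm = 2(8)+4(9) = 52°C
Primer R: A+T=3, G+C=14 → Tm = 2(3)+4(14) = 62°C
52°C vs 62°C → primer R is higher.

Primer R, 62°C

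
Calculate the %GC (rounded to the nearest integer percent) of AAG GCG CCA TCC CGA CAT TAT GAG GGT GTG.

57%

Scanning the sequence gives T=6, A=7, C=7, G=10.
G+C = 10 + 7 = 17 out of 30 bases
%GC = 17/30 × 100 = 56.67% ≈ 57%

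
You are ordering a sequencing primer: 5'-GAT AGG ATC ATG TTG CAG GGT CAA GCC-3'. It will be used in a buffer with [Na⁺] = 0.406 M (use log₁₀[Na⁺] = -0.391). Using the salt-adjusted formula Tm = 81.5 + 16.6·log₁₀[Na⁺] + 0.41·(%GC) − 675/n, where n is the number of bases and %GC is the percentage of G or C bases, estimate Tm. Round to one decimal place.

71.3°C

Length n = 27. Counting bases: C=5, A=7, G=9, T=6
G+C = 14, so %GC = 14/27 × 100 = 51.852%
Salt term: 16.6 × (-0.391) = -6.491
GC term: 0.41 × 51.852 = 21.259; length term: −675/27 = −25
Tm = 81.5 + (-6.491) + 21.259 − 25 = 71.268 → 71.3°C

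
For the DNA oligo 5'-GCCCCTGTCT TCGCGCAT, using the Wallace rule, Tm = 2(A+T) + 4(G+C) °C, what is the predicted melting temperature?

Counting bases: T=5, A=1, G=4, C=8
So N_AT = 6 and N_GC = 12.
Tm = 2(6) + 4(12) = 12 + 48 = 60°C

60°C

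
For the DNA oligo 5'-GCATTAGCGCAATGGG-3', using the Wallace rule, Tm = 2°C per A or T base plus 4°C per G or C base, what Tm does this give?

50°C

Counting bases: G=6, C=3, A=4, T=3
A+T = 7, G+C = 9
Tm = 2(7) + 4(9) = 14 + 36 = 50°C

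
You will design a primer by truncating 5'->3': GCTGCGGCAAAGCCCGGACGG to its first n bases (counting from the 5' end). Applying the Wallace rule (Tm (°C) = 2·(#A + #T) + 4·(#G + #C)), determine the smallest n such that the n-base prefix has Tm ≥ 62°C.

n = 18

First 17 bases: GCTGCGGCAAAGCCCGG → Tm = 60°C (< 62°C)
First 18 bases: GCTGCGGCAAAGCCCGGA → Tm = 62°C (≥ 62°C)
Since every base adds ≥2°C, Tm only increases with n, so the threshold is first crossed at n = 18.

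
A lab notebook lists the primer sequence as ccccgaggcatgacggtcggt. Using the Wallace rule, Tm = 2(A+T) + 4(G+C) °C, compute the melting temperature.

Base counts: G=8, A=3, T=3, C=7
A+T = 6, G+C = 15
Tm = 2(6) + 4(15) = 12 + 60 = 72°C

72°C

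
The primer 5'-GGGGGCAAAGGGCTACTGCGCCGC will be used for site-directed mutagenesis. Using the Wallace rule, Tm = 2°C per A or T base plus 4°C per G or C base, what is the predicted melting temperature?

84°C

Base counts: G=11, C=7, T=2, A=4
AT pairs contribute 6, GC pairs contribute 18.
Tm = 2(6) + 4(18) = 12 + 72 = 84°C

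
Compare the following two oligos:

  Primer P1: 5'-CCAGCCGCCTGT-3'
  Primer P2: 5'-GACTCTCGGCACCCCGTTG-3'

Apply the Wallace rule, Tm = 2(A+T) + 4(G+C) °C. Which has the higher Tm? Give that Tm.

Primer P2, 64°C

Primer P1: A+T=3, G+C=9 → Tm = 2(3)+4(9) = 42°C
Primer P2: A+T=6, G+C=13 → Tm = 2(6)+4(13) = 64°C
42°C vs 64°C → primer P2 is higher.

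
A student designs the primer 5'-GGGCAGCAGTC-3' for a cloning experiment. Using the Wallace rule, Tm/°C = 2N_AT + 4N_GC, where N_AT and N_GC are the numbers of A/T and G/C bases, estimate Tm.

38°C

Counting bases: T=1, A=2, C=3, G=5
AT pairs contribute 3, GC pairs contribute 8.
Tm = 4·8 + 2·3 = 32 + 6 = 38°C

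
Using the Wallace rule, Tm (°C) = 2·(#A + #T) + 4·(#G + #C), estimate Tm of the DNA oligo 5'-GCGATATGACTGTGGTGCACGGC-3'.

74°C

A=4, G=9, C=5, T=5
AT pairs contribute 9, GC pairs contribute 14.
Tm = 2×9 + 4×14 = 74°C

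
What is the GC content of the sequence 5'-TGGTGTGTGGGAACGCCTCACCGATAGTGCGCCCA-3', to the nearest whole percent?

63%

Counting bases: G=12, A=6, T=7, C=10
G+C = 12 + 10 = 22 out of 35 bases
%GC = 22/35 × 100 = 62.86% ≈ 63%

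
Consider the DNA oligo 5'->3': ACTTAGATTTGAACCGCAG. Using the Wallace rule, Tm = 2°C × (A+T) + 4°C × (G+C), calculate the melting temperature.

Counting bases: C=4, T=5, A=6, G=4
So N_AT = 11 and N_GC = 8.
Tm = 2×11 + 4×8 = 54°C

54°C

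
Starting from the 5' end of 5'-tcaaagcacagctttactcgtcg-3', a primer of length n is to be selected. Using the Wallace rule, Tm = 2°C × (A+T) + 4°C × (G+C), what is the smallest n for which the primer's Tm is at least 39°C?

First 13 bases: TCAAAGCACAGCT → Tm = 38°C (< 39°C)
First 14 bases: TCAAAGCACAGCTT → Tm = 40°C (≥ 39°C)
Since every base adds ≥2°C, Tm only increases with n, so the threshold is first crossed at n = 14.

n = 14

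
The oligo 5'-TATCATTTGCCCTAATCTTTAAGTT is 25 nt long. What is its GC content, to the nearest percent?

Scanning the sequence gives G=2, C=5, T=12, A=6.
G+C = 2 + 5 = 7 out of 25 bases
%GC = 7/25 × 100 = 28% ≈ 28%

28%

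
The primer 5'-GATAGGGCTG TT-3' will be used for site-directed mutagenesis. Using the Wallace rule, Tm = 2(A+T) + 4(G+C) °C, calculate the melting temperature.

36°C

Base counts: C=1, G=5, T=4, A=2
AT pairs contribute 6, GC pairs contribute 6.
Tm = 2(6) + 4(6) = 12 + 24 = 36°C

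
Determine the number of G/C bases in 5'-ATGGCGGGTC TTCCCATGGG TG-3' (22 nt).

14

A=2, G=9, T=6, C=5
Total G or C: 9 + 5 = 14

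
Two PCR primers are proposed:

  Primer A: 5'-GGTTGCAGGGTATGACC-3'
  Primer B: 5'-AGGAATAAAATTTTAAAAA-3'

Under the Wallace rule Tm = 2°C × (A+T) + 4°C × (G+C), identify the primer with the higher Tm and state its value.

Primer A, 54°C

Primer A: A+T=7, G+C=10 → Tm = 2(7)+4(10) = 54°C
Primer B: A+T=17, G+C=2 → Tm = 2(17)+4(2) = 42°C
54°C vs 42°C → primer A is higher.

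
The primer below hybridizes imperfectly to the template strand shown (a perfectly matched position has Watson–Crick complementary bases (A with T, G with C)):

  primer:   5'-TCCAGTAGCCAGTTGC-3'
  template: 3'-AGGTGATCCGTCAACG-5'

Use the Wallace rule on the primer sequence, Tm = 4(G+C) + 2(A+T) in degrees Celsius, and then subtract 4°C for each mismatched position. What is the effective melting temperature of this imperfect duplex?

Primer base counts: A=3, T=4, G=4, C=5 → A+T=7, G+C=9
Perfect-match Tm = 2(7) + 4(9) = 14 + 36 = 50°C
Mismatches (positions where the bases are not complementary): 2 (at positions 5, 9)
Effective Tm = 50 − 2×4 = 50 − 8 = 42°C

42°C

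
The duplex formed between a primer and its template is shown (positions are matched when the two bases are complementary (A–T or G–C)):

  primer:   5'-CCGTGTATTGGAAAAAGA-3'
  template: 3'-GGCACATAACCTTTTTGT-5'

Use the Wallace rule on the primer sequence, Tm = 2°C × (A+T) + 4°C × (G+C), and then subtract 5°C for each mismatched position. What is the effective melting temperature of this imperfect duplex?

Primer base counts: A=7, T=4, G=5, C=2 → A+T=11, G+C=7
Perfect-match Tm = 2(11) + 4(7) = 22 + 28 = 50°C
Mismatches (positions where the bases are not complementary): 1 (at position 17)
Effective Tm = 50 − 1×5 = 50 − 5 = 45°C

45°C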